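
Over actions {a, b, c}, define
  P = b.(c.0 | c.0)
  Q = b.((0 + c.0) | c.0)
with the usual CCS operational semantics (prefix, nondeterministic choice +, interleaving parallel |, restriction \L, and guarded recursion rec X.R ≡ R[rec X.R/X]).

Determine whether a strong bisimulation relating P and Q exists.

P's transition system — 5 states:
  m0 = b.(c.0 | c.0) → --b--▸ m1
  m1 = c.0 | c.0 → --c--▸ m2, --c--▸ m3
  m2 = 0 | c.0 → --c--▸ m4
  m3 = c.0 | 0 → --c--▸ m4
  m4 = 0 | 0 → deadlocked
Q's transition system — 5 states:
  n0 = b.((0 + c.0) | c.0) → --b--▸ n1
  n1 = (0 + c.0) | c.0 → --c--▸ n2, --c--▸ n3
  n2 = (0 + c.0) | 0 → --c--▸ n4
  n3 = 0 | c.0 → --c--▸ n4
  n4 = 0 | 0 → deadlocked
Coarsest stable partition (strong bisimilarity classes):
  B0 = {m0, n0}
  B1 = {m1, n1}
  B2 = {m2, m3, n2, n3}
  B3 = {m4, n4}
m0 ∈ B0, n0 ∈ B0 → same block

bisimilar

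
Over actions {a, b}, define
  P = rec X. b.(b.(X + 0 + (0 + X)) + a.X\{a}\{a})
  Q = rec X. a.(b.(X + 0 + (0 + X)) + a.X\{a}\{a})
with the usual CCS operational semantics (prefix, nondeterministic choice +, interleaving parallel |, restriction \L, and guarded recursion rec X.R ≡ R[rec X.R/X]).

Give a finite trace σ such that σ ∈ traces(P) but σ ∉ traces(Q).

b

Reachable graph of P (6 states):
  s0 = rec X. b.(b.(X + 0 + (0 + X)) + a.X\{a}\{a}) :: =b=> s1
  s1 = b.((rec X. b.(b.(X + 0 + (0 + X)) + a.X\{a}\{a})) + 0 + (0 + (rec X. b.(b.(X + 0 + (0 + X)) + a.X\{a}\{a})))) + a.(rec X. b.(b.(X + 0 + (0 + X)) + a.X\{a}\{a}))\{a}\{a} :: =a=> s2, =b=> s3
  s2 = (rec X. b.(b.(X + 0 + (0 + X)) + a.X\{a}\{a}))\{a}\{a} :: =b=> s4
  s3 = (rec X. b.(b.(X + 0 + (0 + X)) + a.X\{a}\{a})) + 0 + (0 + (rec X. b.(b.(X + 0 + (0 + X)) + a.X\{a}\{a}))) :: =b=> s1
  s4 = (b.((rec X. b.(b.(X + 0 + (0 + X)) + a.X\{a}\{a})) + 0 + (0 + (rec X. b.(b.(X + 0 + (0 + X)) + a.X\{a}\{a})))) + a.(rec X. b.(b.(X + 0 + (0 + X)) + a.X\{a}\{a}))\{a}\{a})\{a}\{a} :: =b=> s5
  s5 = ((rec X. b.(b.(X + 0 + (0 + X)) + a.X\{a}\{a})) + 0 + (0 + (rec X. b.(b.(X + 0 + (0 + X)) + a.X\{a}\{a}))))\{a}\{a} :: =b=> s4
Reachable graph of Q (4 states):
  t0 = rec X. a.(b.(X + 0 + (0 + X)) + a.X\{a}\{a}) :: =a=> t1
  t1 = b.((rec X. a.(b.(X + 0 + (0 + X)) + a.X\{a}\{a})) + 0 + (0 + (rec X. a.(b.(X + 0 + (0 + X)) + a.X\{a}\{a})))) + a.(rec X. a.(b.(X + 0 + (0 + X)) + a.X\{a}\{a}))\{a}\{a} :: =a=> t2, =b=> t3
  t2 = (rec X. a.(b.(X + 0 + (0 + X)) + a.X\{a}\{a}))\{a}\{a} :: stopped
  t3 = (rec X. a.(b.(X + 0 + (0 + X)) + a.X\{a}\{a})) + 0 + (0 + (rec X. a.(b.(X + 0 + (0 + X)) + a.X\{a}\{a}))) :: =a=> t1
Executing b from P (initial set {s0}):
  after b @ step 1: {s1}
  ✓ P
Executing b from Q (initial set {t0}):
  after b @ step 1: no successor for Q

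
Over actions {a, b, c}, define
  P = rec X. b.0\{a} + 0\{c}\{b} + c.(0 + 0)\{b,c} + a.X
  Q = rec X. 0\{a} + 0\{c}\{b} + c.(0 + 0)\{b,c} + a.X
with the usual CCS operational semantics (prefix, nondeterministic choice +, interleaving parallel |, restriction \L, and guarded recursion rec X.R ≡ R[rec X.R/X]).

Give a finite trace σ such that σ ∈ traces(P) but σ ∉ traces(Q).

LTS(P): 3 reachable states
  m0 = rec X. b.0\{a} + 0\{c}\{b} + c.(0 + 0)\{b,c} + a.X | —a→ m0, —b→ m1, —c→ m2
  m1 = 0\{a} | (no moves)
  m2 = (0 + 0)\{b,c} | (no moves)
LTS(Q): 2 reachable states
  n0 = rec X. 0\{a} + 0\{c}\{b} + c.(0 + 0)\{b,c} + a.X | —a→ n0, —c→ n1
  n1 = (0 + 0)\{b,c} | (no moves)
Run σ = ⟨b⟩ on P: start {m0}
  [1] b ⇒ {m1}
  ✓ P
Run σ = ⟨b⟩ on Q: start {n0}
  [1] b ⇒ ∅ (Q stuck)

b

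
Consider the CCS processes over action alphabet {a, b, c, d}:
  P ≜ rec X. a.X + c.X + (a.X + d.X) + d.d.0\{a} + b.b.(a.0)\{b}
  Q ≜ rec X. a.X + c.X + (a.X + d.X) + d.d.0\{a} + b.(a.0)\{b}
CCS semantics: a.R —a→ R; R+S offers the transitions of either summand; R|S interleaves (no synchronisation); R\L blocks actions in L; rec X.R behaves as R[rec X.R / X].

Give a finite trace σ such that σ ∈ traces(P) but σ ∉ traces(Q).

bb

Reachable graph of P (6 states):
  u0 = rec X. a.X + c.X + (a.X + d.X) + d.d.0\{a} + b.b.(a.0)\{b} → ··a··> u0, ··b··> u1, ··c··> u0, ··d··> u0, ··d··> u2
  u1 = b.(a.0)\{b} → ··b··> u3
  u2 = d.0\{a} → ··d··> u4
  u3 = (a.0)\{b} → ··a··> u5
  u4 = 0\{a} → stopped
  u5 = 0\{b} → stopped
Reachable graph of Q (5 states):
  v0 = rec X. a.X + c.X + (a.X + d.X) + d.d.0\{a} + b.(a.0)\{b} → ··a··> v0, ··b··> v1, ··c··> v0, ··d··> v0, ··d··> v2
  v1 = (a.0)\{b} → ··a··> v3
  v2 = d.0\{a} → ··d··> v4
  v3 = 0\{b} → stopped
  v4 = 0\{a} → stopped
Trace ⟨bb⟩ through P, begin at {u0}:
  step 1 (b): {u1}
  step 2 (b): {u3}
  ✓ P
Trace ⟨bb⟩ through Q, begin at {v0}:
  step 1 (b): {v1}
  step 2 (b): no successor for Q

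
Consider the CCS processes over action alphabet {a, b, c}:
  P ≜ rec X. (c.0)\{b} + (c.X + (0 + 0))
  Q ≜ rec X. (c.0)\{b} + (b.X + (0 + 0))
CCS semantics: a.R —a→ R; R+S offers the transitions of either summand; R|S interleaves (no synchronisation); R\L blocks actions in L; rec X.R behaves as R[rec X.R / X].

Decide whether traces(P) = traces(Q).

LTS(P): 2 reachable states
  m0 = rec X. (c.0)\{b} + (c.X + (0 + 0)) ⊢ -c-> m0, -c-> m1
  m1 = 0\{b} ⊢ ·
LTS(Q): 2 reachable states
  n0 = rec X. (c.0)\{b} + (b.X + (0 + 0)) ⊢ -b-> n0, -c-> n1
  n1 = 0\{b} ⊢ ·
Executing cc from P (initial set {m0}):
  [1] c ⇒ {m0, m1}
  [2] c ⇒ {m0, m1}
  P completes σ.
Executing cc from Q (initial set {n0}):
  [1] c ⇒ {n1}
  [2] c ⇒ ∅ (Q stuck)

NO — witness ⟨cc⟩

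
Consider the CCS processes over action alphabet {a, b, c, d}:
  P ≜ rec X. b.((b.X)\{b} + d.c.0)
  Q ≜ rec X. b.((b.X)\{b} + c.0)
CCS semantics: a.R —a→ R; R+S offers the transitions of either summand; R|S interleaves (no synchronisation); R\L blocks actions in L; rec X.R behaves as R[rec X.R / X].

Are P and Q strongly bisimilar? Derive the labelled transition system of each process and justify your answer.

NO

P's transition system — 4 states:
  u0 = rec X. b.((b.X)\{b} + d.c.0) ⊢ ··b··> u1
  u1 = (b.(rec X. b.((b.X)\{b} + d.c.0)))\{b} + d.c.0 ⊢ ··d··> u2
  u2 = c.0 ⊢ ··c··> u3
  u3 = 0 ⊢ ·
Q's transition system — 3 states:
  v0 = rec X. b.((b.X)\{b} + c.0) ⊢ ··b··> v1
  v1 = (b.(rec X. b.((b.X)\{b} + c.0)))\{b} + c.0 ⊢ ··c··> v2
  v2 = 0 ⊢ ·
Bisimilarity quotient blocks:
  B0 = {u0}
  B1 = {u1}
  B2 = {u2, v1}
  B3 = {u3, v2}
  B4 = {v0}
u0 ∈ B0, v0 ∈ B4 → different blocks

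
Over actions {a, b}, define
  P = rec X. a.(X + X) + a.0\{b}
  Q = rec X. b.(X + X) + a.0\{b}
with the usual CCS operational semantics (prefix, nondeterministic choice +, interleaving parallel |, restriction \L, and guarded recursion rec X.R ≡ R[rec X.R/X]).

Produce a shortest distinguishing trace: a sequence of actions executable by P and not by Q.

aa

P's transition system — 3 states:
  u0 = rec X. a.(X + X) + a.0\{b} → -a-> u1, -a-> u2
  u1 = (rec X. a.(X + X) + a.0\{b}) + (rec X. a.(X + X) + a.0\{b}) → -a-> u1, -a-> u2
  u2 = 0\{b} → (no moves)
Q's transition system — 3 states:
  v0 = rec X. b.(X + X) + a.0\{b} → -a-> v1, -b-> v2
  v1 = 0\{b} → (no moves)
  v2 = (rec X. b.(X + X) + a.0\{b}) + (rec X. b.(X + X) + a.0\{b}) → -a-> v1, -b-> v2
Executing aa from P (initial set {u0}):
  after a @ step 1: {u1, u2}
  after a @ step 2: {u1, u2}
  P completes σ.
Executing aa from Q (initial set {v0}):
  after a @ step 1: {v1}
  after a @ step 2: no successor for Q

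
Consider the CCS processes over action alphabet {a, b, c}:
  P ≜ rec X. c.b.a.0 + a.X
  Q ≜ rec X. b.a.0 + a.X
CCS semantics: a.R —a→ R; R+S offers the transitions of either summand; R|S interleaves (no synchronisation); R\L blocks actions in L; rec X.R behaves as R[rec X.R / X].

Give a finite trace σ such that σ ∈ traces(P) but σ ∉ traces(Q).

c

LTS(P): 4 reachable states
  p0 = rec X. c.b.a.0 + a.X :: -a-> p0, -c-> p1
  p1 = b.a.0 :: -b-> p2
  p2 = a.0 :: -a-> p3
  p3 = 0 :: ∅
LTS(Q): 3 reachable states
  q0 = rec X. b.a.0 + a.X :: -a-> q0, -b-> q1
  q1 = a.0 :: -a-> q2
  q2 = 0 :: ∅
Trace ⟨c⟩ through P, begin at {p0}:
  after c @ step 1: {p1}
  ✓ P
Trace ⟨c⟩ through Q, begin at {q0}:
  after c @ step 1: ∅ (Q stuck)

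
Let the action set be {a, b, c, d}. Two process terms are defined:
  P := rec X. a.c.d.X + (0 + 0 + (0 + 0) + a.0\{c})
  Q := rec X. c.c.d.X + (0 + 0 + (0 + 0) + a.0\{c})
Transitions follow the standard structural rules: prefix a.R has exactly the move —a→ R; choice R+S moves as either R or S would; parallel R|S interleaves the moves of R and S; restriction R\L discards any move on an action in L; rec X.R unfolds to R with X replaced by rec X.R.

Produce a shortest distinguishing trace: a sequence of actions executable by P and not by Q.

ac

LTS(P): 4 reachable states
  p0 = rec X. a.c.d.X + (0 + 0 + (0 + 0) + a.0\{c}) ⊢ ··a··> p1, ··a··> p2
  p1 = 0\{c} ⊢ ∅
  p2 = c.d.(rec X. a.c.d.X + (0 + 0 + (0 + 0) + a.0\{c})) ⊢ ··c··> p3
  p3 = d.(rec X. a.c.d.X + (0 + 0 + (0 + 0) + a.0\{c})) ⊢ ··d··> p0
LTS(Q): 4 reachable states
  q0 = rec X. c.c.d.X + (0 + 0 + (0 + 0) + a.0\{c}) ⊢ ··a··> q1, ··c··> q2
  q1 = 0\{c} ⊢ ∅
  q2 = c.d.(rec X. c.c.d.X + (0 + 0 + (0 + 0) + a.0\{c})) ⊢ ··c··> q3
  q3 = d.(rec X. c.c.d.X + (0 + 0 + (0 + 0) + a.0\{c})) ⊢ ··d··> q0
Executing ac from P (initial set {p0}):
  [1] a ⇒ {p1, p2}
  [2] c ⇒ {p3}
  — P admits the full trace.
Executing ac from Q (initial set {q0}):
  [1] a ⇒ {q1}
  [2] c ⇒ ∅  — Q cannot continue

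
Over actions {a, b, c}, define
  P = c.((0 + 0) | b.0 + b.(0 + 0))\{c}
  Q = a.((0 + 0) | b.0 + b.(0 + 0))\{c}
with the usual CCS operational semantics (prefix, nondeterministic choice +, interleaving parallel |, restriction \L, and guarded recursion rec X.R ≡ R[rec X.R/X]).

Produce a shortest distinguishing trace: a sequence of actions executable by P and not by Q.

c

P's transition system — 4 states:
  s0 = c.((0 + 0) | b.0 + b.(0 + 0))\{c} has moves --c--▸ s1
  s1 = ((0 + 0) | b.0 + b.(0 + 0))\{c} has moves --b--▸ s2, --b--▸ s3
  s2 = ((0 + 0) | 0)\{c} has moves deadlocked
  s3 = (0 + 0)\{c} has moves deadlocked
Q's transition system — 4 states:
  t0 = a.((0 + 0) | b.0 + b.(0 + 0))\{c} has moves --a--▸ t1
  t1 = ((0 + 0) | b.0 + b.(0 + 0))\{c} has moves --b--▸ t2, --b--▸ t3
  t2 = ((0 + 0) | 0)\{c} has moves deadlocked
  t3 = (0 + 0)\{c} has moves deadlocked
Trace ⟨c⟩ through P, begin at {s0}:
  after c @ step 1: {s1}
  ✓ P
Trace ⟨c⟩ through Q, begin at {t0}:
  after c @ step 1: ∅ (Q stuck)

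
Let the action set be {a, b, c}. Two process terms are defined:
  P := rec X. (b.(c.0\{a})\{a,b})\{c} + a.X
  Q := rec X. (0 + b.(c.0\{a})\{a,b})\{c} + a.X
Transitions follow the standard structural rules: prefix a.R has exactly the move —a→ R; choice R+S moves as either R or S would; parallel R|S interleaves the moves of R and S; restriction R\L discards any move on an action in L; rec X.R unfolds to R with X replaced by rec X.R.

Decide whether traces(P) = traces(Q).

trace-equivalent

P's transition system — 2 states:
  u0 = rec X. (b.(c.0\{a})\{a,b})\{c} + a.X → --a--▸ u0, --b--▸ u1
  u1 = (c.0\{a})\{a,b}\{c} → ∅
Q's transition system — 2 states:
  v0 = rec X. (0 + b.(c.0\{a})\{a,b})\{c} + a.X → --a--▸ v0, --b--▸ v1
  v1 = (c.0\{a})\{a,b}\{c} → ∅
Bisimilarity quotient blocks:
  B0 = {u0, v0}
  B1 = {u1, v1}
u0 ∈ B0, v0 ∈ B0 → same block
Bisimilar ⇒ trace-equivalent.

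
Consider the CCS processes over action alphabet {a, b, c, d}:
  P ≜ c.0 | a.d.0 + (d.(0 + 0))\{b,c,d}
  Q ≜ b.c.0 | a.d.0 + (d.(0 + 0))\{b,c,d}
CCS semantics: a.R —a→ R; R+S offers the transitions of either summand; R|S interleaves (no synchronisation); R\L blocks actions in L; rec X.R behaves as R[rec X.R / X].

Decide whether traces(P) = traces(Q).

Reachable graph of P (6 states):
  m0 = c.0 | a.d.0 + (d.(0 + 0))\{b,c,d} | =a=> m1, =c=> m2
  m1 = c.0 | d.0 | =c=> m3, =d=> m4
  m2 = 0 | a.d.0 | =a=> m3
  m3 = 0 | d.0 | =d=> m5
  m4 = c.0 | 0 | =c=> m5
  m5 = 0 | 0 | (no moves)
Reachable graph of Q (9 states):
  n0 = b.c.0 | a.d.0 + (d.(0 + 0))\{b,c,d} | =a=> n1, =b=> n2
  n1 = b.c.0 | d.0 | =b=> n3, =d=> n4
  n2 = c.0 | a.d.0 | =a=> n3, =c=> n5
  n3 = c.0 | d.0 | =c=> n6, =d=> n7
  n4 = b.c.0 | 0 | =b=> n7
  n5 = 0 | a.d.0 | =a=> n6
  n6 = 0 | d.0 | =d=> n8
  n7 = c.0 | 0 | =c=> n8
  n8 = 0 | 0 | (no moves)
Trace ⟨c⟩ through P, begin at {m0}:
  [1] c ⇒ {m2}
  ✓ P
Trace ⟨c⟩ through Q, begin at {n0}:
  [1] c ⇒ no successor for Q

traces(P) ≠ traces(Q) — witness ⟨c⟩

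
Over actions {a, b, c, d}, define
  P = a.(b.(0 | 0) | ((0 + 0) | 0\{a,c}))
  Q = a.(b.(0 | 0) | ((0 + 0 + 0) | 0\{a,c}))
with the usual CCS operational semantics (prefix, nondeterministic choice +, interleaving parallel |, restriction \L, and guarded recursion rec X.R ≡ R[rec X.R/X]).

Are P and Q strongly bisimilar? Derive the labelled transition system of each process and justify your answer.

LTS(P): 3 reachable states
  m0 = a.(b.(0 | 0) | ((0 + 0) | 0\{a,c})) :: =a=> m1
  m1 = b.(0 | 0) | ((0 + 0) | 0\{a,c}) :: =b=> m2
  m2 = 0 | 0 | ((0 + 0) | 0\{a,c}) :: stopped
LTS(Q): 3 reachable states
  n0 = a.(b.(0 | 0) | ((0 + 0 + 0) | 0\{a,c})) :: =a=> n1
  n1 = b.(0 | 0) | ((0 + 0 + 0) | 0\{a,c}) :: =b=> n2
  n2 = 0 | 0 | ((0 + 0 + 0) | 0\{a,c}) :: stopped
Bisimilarity quotient blocks:
  B0 = {m0, n0}
  B1 = {m1, n1}
  B2 = {m2, n2}
m0 ∈ B0, n0 ∈ B0 → same block

YES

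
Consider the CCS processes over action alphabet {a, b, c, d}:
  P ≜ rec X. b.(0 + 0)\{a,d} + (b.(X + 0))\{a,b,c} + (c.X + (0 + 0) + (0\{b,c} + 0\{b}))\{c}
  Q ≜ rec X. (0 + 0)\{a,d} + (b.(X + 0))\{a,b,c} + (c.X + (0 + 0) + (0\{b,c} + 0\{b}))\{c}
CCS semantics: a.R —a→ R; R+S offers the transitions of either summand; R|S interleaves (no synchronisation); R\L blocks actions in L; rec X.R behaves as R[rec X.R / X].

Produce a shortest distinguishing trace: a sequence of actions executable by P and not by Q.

P's transition system — 2 states:
  m0 = rec X. b.(0 + 0)\{a,d} + (b.(X + 0))\{a,b,c} + (c.X + (0 + 0) + (0\{b,c} + 0\{b}))\{c} → -b-> m1
  m1 = (0 + 0)\{a,d} → stopped
Q's transition system — 1 states:
  n0 = rec X. (0 + 0)\{a,d} + (b.(X + 0))\{a,b,c} + (c.X + (0 + 0) + (0\{b,c} + 0\{b}))\{c} → stopped
Run σ = ⟨b⟩ on P: start {m0}
  [1] b ⇒ {m1}
  ✓ P
Run σ = ⟨b⟩ on Q: start {n0}
  [1] b ⇒ no successor for Q

b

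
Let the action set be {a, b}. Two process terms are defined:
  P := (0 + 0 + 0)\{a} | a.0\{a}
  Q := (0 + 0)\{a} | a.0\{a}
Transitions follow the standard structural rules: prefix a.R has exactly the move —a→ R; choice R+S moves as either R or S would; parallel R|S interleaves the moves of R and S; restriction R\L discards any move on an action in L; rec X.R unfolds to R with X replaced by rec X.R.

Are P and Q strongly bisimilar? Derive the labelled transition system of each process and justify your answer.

P ~ Q

LTS(P): 2 reachable states
  u0 = (0 + 0 + 0)\{a} | a.0\{a} ⊢ ··a··> u1
  u1 = (0 + 0 + 0)\{a} | 0\{a} ⊢ ·
LTS(Q): 2 reachable states
  v0 = (0 + 0)\{a} | a.0\{a} ⊢ ··a··> v1
  v1 = (0 + 0)\{a} | 0\{a} ⊢ ·
Bisimilarity quotient blocks:
  B0 = {u0, v0}
  B1 = {u1, v1}
u0 ∈ B0, v0 ∈ B0 → same block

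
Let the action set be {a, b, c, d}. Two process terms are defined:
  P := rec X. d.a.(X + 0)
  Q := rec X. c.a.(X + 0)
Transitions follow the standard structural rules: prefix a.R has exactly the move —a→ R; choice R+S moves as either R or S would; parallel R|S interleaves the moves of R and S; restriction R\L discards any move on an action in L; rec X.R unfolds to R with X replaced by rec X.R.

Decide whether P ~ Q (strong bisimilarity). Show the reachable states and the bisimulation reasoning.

LTS(P): 3 reachable states
  p0 = rec X. d.a.(X + 0) → =d=> p1
  p1 = a.((rec X. d.a.(X + 0)) + 0) → =a=> p2
  p2 = (rec X. d.a.(X + 0)) + 0 → =d=> p1
LTS(Q): 3 reachable states
  q0 = rec X. c.a.(X + 0) → =c=> q1
  q1 = a.((rec X. c.a.(X + 0)) + 0) → =a=> q2
  q2 = (rec X. c.a.(X + 0)) + 0 → =c=> q1
Coarsest stable partition (strong bisimilarity classes):
  B0 = {p0, p2}
  B1 = {p1}
  B2 = {q0, q2}
  B3 = {q1}
p0 ∈ B0, q0 ∈ B2 → different blocks

P ≁ Q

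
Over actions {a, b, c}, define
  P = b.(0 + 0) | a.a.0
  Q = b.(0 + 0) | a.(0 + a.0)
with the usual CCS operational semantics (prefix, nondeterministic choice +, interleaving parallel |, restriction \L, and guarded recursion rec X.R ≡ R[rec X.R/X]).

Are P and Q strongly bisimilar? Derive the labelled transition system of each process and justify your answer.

P's transition system — 6 states:
  m0 = b.(0 + 0) | a.a.0 ⊢ ··a··> m1, ··b··> m2
  m1 = b.(0 + 0) | a.0 ⊢ ··a··> m3, ··b··> m4
  m2 = (0 + 0) | a.a.0 ⊢ ··a··> m4
  m3 = b.(0 + 0) | 0 ⊢ ··b··> m5
  m4 = (0 + 0) | a.0 ⊢ ··a··> m5
  m5 = (0 + 0) | 0 ⊢ ·
Q's transition system — 6 states:
  n0 = b.(0 + 0) | a.(0 + a.0) ⊢ ··a··> n1, ··b··> n2
  n1 = b.(0 + 0) | (0 + a.0) ⊢ ··a··> n3, ··b··> n4
  n2 = (0 + 0) | a.(0 + a.0) ⊢ ··a··> n4
  n3 = b.(0 + 0) | 0 ⊢ ··b··> n5
  n4 = (0 + 0) | (0 + a.0) ⊢ ··a··> n5
  n5 = (0 + 0) | 0 ⊢ ·
Partition-refinement fixed point:
  B0 = {m0, n0}
  B1 = {m2, n2}
  B2 = {m4, n4}
  B3 = {m5, n5}
  B4 = {m1, n1}
  B5 = {m3, n3}
m0 ∈ B0, n0 ∈ B0 → same block

YES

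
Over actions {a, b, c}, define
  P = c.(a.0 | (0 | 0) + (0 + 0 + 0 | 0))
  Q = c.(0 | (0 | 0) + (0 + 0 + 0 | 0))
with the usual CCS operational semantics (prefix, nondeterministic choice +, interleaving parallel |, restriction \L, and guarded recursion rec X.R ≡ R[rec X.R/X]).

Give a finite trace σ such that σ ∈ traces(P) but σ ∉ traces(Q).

P's transition system — 3 states:
  s0 = c.(a.0 | (0 | 0) + (0 + 0 + 0 | 0)) has moves =c=> s1
  s1 = a.0 | (0 | 0) + (0 + 0 + 0 | 0) has moves =a=> s2
  s2 = 0 | (0 | 0) has moves ·
Q's transition system — 2 states:
  t0 = c.(0 | (0 | 0) + (0 + 0 + 0 | 0)) has moves =c=> t1
  t1 = 0 | (0 | 0) + (0 + 0 + 0 | 0) has moves ·
Run σ = ⟨ca⟩ on P: start {s0}
  [1] c ⇒ {s1}
  [2] a ⇒ {s2}
  — P admits the full trace.
Run σ = ⟨ca⟩ on Q: start {t0}
  [1] c ⇒ {t1}
  [2] a ⇒ ∅ (Q stuck)

ca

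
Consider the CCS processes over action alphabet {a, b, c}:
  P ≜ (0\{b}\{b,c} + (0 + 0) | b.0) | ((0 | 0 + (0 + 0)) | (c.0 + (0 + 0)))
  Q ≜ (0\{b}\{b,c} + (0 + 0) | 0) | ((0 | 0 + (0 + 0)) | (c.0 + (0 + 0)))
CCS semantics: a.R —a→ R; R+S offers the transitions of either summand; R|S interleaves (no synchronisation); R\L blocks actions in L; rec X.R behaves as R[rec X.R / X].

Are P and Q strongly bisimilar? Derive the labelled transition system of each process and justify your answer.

P ≁ Q

LTS(P): 4 reachable states
  u0 = (0\{b}\{b,c} + (0 + 0) | b.0) | ((0 | 0 + (0 + 0)) | (c.0 + (0 + 0))) ⊢ ··b··> u1, ··c··> u2
  u1 = (0 + 0) | 0 | ((0 | 0 + (0 + 0)) | (c.0 + (0 + 0))) ⊢ ··c··> u3
  u2 = (0\{b}\{b,c} + (0 + 0) | b.0) | ((0 | 0 + (0 + 0)) | 0) ⊢ ··b··> u3
  u3 = (0 + 0) | 0 | ((0 | 0 + (0 + 0)) | 0) ⊢ ·
LTS(Q): 2 reachable states
  v0 = (0\{b}\{b,c} + (0 + 0) | 0) | ((0 | 0 + (0 + 0)) | (c.0 + (0 + 0))) ⊢ ··c··> v1
  v1 = (0\{b}\{b,c} + (0 + 0) | 0) | ((0 | 0 + (0 + 0)) | 0) ⊢ ·
Partition-refinement fixed point:
  B0 = {u0}
  B1 = {u2}
  B2 = {u3, v1}
  B3 = {u1, v0}
u0 ∈ B0, v0 ∈ B3 → different blocks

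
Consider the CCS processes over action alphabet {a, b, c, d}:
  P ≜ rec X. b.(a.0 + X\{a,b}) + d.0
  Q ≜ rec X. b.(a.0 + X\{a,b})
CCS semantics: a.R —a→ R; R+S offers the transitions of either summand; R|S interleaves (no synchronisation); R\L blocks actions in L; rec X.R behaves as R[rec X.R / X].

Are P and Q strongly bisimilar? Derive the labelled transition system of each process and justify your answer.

P's transition system — 4 states:
  u0 = rec X. b.(a.0 + X\{a,b}) + d.0 :: ··b··> u1, ··d··> u2
  u1 = a.0 + (rec X. b.(a.0 + X\{a,b}) + d.0)\{a,b} :: ··a··> u2, ··d··> u3
  u2 = 0 :: (no moves)
  u3 = 0\{a,b} :: (no moves)
Q's transition system — 3 states:
  v0 = rec X. b.(a.0 + X\{a,b}) :: ··b··> v1
  v1 = a.0 + (rec X. b.(a.0 + X\{a,b}))\{a,b} :: ··a··> v2
  v2 = 0 :: (no moves)
Coarsest stable partition (strong bisimilarity classes):
  B0 = {u0}
  B1 = {u1}
  B2 = {u2, u3, v2}
  B3 = {v0}
  B4 = {v1}
u0 ∈ B0, v0 ∈ B3 → different blocks

P ≁ Q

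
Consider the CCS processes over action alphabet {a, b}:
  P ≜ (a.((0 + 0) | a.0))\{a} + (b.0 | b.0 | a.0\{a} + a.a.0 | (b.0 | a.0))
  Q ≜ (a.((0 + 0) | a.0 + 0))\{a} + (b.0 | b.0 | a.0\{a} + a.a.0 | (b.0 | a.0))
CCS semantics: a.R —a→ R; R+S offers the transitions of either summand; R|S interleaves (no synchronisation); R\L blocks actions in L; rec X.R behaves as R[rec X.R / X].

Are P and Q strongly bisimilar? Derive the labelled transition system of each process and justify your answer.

Reachable graph of P (19 states):
  u0 = (a.((0 + 0) | a.0))\{a} + (b.0 | b.0 | a.0\{a} + a.a.0 | (b.0 | a.0)) :: -a-> u1, -a-> u2, -a-> u3, -b-> u4, -b-> u5, -b-> u6
  u1 = a.0 | (b.0 | a.0) :: -a-> u7, -a-> u8, -b-> u9
  u2 = a.a.0 | (b.0 | 0) :: -a-> u8, -b-> u10
  u3 = b.0 | b.0 | 0\{a} :: -b-> u11, -b-> u12
  u4 = 0 | b.0 | a.0\{a} :: -a-> u11, -b-> u13
  u5 = a.a.0 | (0 | a.0) :: -a-> u10, -a-> u9
  u6 = b.0 | 0 | a.0\{a} :: -a-> u12, -b-> u13
  u7 = 0 | (b.0 | a.0) :: -a-> u14, -b-> u15
  u8 = a.0 | (b.0 | 0) :: -a-> u14, -b-> u16
  u9 = a.0 | (0 | a.0) :: -a-> u15, -a-> u16
  u10 = a.a.0 | (0 | 0) :: -a-> u16
  u11 = 0 | b.0 | 0\{a} :: -b-> u17
  u12 = b.0 | 0 | 0\{a} :: -b-> u17
  u13 = 0 | 0 | a.0\{a} :: -a-> u17
  u14 = 0 | (b.0 | 0) :: -b-> u18
  u15 = 0 | (0 | a.0) :: -a-> u18
  u16 = a.0 | (0 | 0) :: -a-> u18
  u17 = 0 | 0 | 0\{a} :: stopped
  u18 = 0 | (0 | 0) :: stopped
Reachable graph of Q (19 states):
  v0 = (a.((0 + 0) | a.0 + 0))\{a} + (b.0 | b.0 | a.0\{a} + a.a.0 | (b.0 | a.0)) :: -a-> v1, -a-> v2, -a-> v3, -b-> v4, -b-> v5, -b-> v6
  v1 = a.0 | (b.0 | a.0) :: -a-> v7, -a-> v8, -b-> v9
  v2 = a.a.0 | (b.0 | 0) :: -a-> v8, -b-> v10
  v3 = b.0 | b.0 | 0\{a} :: -b-> v11, -b-> v12
  v4 = 0 | b.0 | a.0\{a} :: -a-> v11, -b-> v13
  v5 = a.a.0 | (0 | a.0) :: -a-> v10, -a-> v9
  v6 = b.0 | 0 | a.0\{a} :: -a-> v12, -b-> v13
  v7 = 0 | (b.0 | a.0) :: -a-> v14, -b-> v15
  v8 = a.0 | (b.0 | 0) :: -a-> v14, -b-> v16
  v9 = a.0 | (0 | a.0) :: -a-> v15, -a-> v16
  v10 = a.a.0 | (0 | 0) :: -a-> v16
  v11 = 0 | b.0 | 0\{a} :: -b-> v17
  v12 = b.0 | 0 | 0\{a} :: -b-> v17
  v13 = 0 | 0 | a.0\{a} :: -a-> v17
  v14 = 0 | (b.0 | 0) :: -b-> v18
  v15 = 0 | (0 | a.0) :: -a-> v18
  v16 = a.0 | (0 | 0) :: -a-> v18
  v17 = 0 | 0 | 0\{a} :: stopped
  v18 = 0 | (0 | 0) :: stopped
Coarsest stable partition (strong bisimilarity classes):
  B0 = {u0, v0}
  B1 = {u4, u6, u7, u8, v4, v6, v7, v8}
  B2 = {u11, u12, u14, v11, v12, v14}
  B3 = {u17, u18, v17, v18}
  B4 = {u13, u15, u16, v13, v15, v16}
  B5 = {u3, v3}
  B6 = {u5, v5}
  B7 = {u10, u9, v10, v9}
  B8 = {u1, u2, v1, v2}
u0 ∈ B0, v0 ∈ B0 → same block

bisimilar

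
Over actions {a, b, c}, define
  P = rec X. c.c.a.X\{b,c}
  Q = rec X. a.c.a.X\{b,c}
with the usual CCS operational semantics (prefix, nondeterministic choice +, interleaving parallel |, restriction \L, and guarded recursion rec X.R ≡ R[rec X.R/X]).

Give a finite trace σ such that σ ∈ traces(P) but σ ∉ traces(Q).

P's transition system — 4 states:
  m0 = rec X. c.c.a.X\{b,c} | ··c··> m1
  m1 = c.a.(rec X. c.c.a.X\{b,c})\{b,c} | ··c··> m2
  m2 = a.(rec X. c.c.a.X\{b,c})\{b,c} | ··a··> m3
  m3 = (rec X. c.c.a.X\{b,c})\{b,c} | (no moves)
Q's transition system — 5 states:
  n0 = rec X. a.c.a.X\{b,c} | ··a··> n1
  n1 = c.a.(rec X. a.c.a.X\{b,c})\{b,c} | ··c··> n2
  n2 = a.(rec X. a.c.a.X\{b,c})\{b,c} | ··a··> n3
  n3 = (rec X. a.c.a.X\{b,c})\{b,c} | ··a··> n4
  n4 = (c.a.(rec X. a.c.a.X\{b,c})\{b,c})\{b,c} | (no moves)
Executing c from P (initial set {m0}):
  after c @ step 1: {m1}
  — P admits the full trace.
Executing c from Q (initial set {n0}):
  after c @ step 1: ∅ (Q stuck)

c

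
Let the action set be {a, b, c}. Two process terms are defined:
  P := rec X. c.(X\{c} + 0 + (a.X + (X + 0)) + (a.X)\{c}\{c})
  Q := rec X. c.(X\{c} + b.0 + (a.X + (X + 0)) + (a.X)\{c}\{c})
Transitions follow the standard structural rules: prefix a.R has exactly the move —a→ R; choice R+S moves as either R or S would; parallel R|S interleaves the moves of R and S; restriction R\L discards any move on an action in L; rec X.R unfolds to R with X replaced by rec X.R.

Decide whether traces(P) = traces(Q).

P's transition system — 3 states:
  u0 = rec X. c.(X\{c} + 0 + (a.X + (X + 0)) + (a.X)\{c}\{c}) ⊢ ··c··> u1
  u1 = (rec X. c.(X\{c} + 0 + (a.X + (X + 0)) + (a.X)\{c}\{c}))\{c} + 0 + (a.(rec X. c.(X\{c} + 0 + (a.X + (X + 0)) + (a.X)\{c}\{c})) + ((rec X. c.(X\{c} + 0 + (a.X + (X + 0)) + (a.X)\{c}\{c})) + 0)) + (a.(rec X. c.(X\{c} + 0 + (a.X + (X + 0)) + (a.X)\{c}\{c})))\{c}\{c} ⊢ ··a··> u0, ··a··> u2, ··c··> u1
  u2 = (rec X. c.(X\{c} + 0 + (a.X + (X + 0)) + (a.X)\{c}\{c}))\{c}\{c} ⊢ ·
Q's transition system — 4 states:
  v0 = rec X. c.(X\{c} + b.0 + (a.X + (X + 0)) + (a.X)\{c}\{c}) ⊢ ··c··> v1
  v1 = (rec X. c.(X\{c} + b.0 + (a.X + (X + 0)) + (a.X)\{c}\{c}))\{c} + b.0 + (a.(rec X. c.(X\{c} + b.0 + (a.X + (X + 0)) + (a.X)\{c}\{c})) + ((rec X. c.(X\{c} + b.0 + (a.X + (X + 0)) + (a.X)\{c}\{c})) + 0)) + (a.(rec X. c.(X\{c} + b.0 + (a.X + (X + 0)) + (a.X)\{c}\{c})))\{c}\{c} ⊢ ··a··> v0, ··a··> v2, ··b··> v3, ··c··> v1
  v2 = (rec X. c.(X\{c} + b.0 + (a.X + (X + 0)) + (a.X)\{c}\{c}))\{c}\{c} ⊢ ·
  v3 = 0 ⊢ ·
Trace ⟨cb⟩ through Q, begin at {v0}:
  after c @ step 1: {v1}
  after b @ step 2: {v3}
  — Q admits the full trace.
Trace ⟨cb⟩ through P, begin at {u0}:
  after c @ step 1: {u1}
  after b @ step 2: no successor for P

NO — witness ⟨cb⟩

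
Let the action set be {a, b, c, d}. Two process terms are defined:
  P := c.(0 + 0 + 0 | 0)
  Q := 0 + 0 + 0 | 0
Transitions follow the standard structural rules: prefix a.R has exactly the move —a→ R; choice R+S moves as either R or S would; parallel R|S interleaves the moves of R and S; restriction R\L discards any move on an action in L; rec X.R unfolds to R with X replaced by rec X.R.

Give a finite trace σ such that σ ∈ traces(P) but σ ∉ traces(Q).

LTS(P): 2 reachable states
  p0 = c.(0 + 0 + 0 | 0) has moves --c--▸ p1
  p1 = 0 + 0 + 0 | 0 has moves ∅
LTS(Q): 1 reachable states
  q0 = 0 + 0 + 0 | 0 has moves ∅
Trace ⟨c⟩ through P, begin at {p0}:
  after c @ step 1: {p1}
  — P admits the full trace.
Trace ⟨c⟩ through Q, begin at {q0}:
  after c @ step 1: ∅  — Q cannot continue

c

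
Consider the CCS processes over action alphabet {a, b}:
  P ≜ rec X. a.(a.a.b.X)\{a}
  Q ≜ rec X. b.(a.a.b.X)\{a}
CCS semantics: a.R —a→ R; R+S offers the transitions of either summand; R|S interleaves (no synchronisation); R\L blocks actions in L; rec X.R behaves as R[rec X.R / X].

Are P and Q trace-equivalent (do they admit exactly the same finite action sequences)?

Reachable graph of P (2 states):
  m0 = rec X. a.(a.a.b.X)\{a} :: -a-> m1
  m1 = (a.a.b.(rec X. a.(a.a.b.X)\{a}))\{a} :: ·
Reachable graph of Q (2 states):
  n0 = rec X. b.(a.a.b.X)\{a} :: -b-> n1
  n1 = (a.a.b.(rec X. b.(a.a.b.X)\{a}))\{a} :: ·
Run σ = ⟨a⟩ on P: start {m0}
  step 1 (a): {m1}
  P completes σ.
Run σ = ⟨a⟩ on Q: start {n0}
  step 1 (a): ∅  — Q cannot continue

traces(P) ≠ traces(Q) — witness ⟨a⟩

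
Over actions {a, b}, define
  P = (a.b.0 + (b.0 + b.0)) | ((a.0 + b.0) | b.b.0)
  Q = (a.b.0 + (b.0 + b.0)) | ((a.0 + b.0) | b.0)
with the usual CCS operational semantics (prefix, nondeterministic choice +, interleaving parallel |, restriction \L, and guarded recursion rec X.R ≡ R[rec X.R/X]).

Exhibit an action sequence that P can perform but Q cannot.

LTS(P): 18 reachable states
  u0 = (a.b.0 + (b.0 + b.0)) | ((a.0 + b.0) | b.b.0) ⊢ =a=> u1, =a=> u2, =b=> u1, =b=> u3, =b=> u4
  u1 = (a.b.0 + (b.0 + b.0)) | (0 | b.b.0) ⊢ =a=> u5, =b=> u6, =b=> u7
  u2 = b.0 | ((a.0 + b.0) | b.b.0) ⊢ =a=> u5, =b=> u4, =b=> u5, =b=> u8
  u3 = (a.b.0 + (b.0 + b.0)) | ((a.0 + b.0) | b.0) ⊢ =a=> u6, =a=> u8, =b=> u10, =b=> u6, =b=> u9
  u4 = 0 | ((a.0 + b.0) | b.b.0) ⊢ =a=> u7, =b=> u10, =b=> u7
  u5 = b.0 | (0 | b.b.0) ⊢ =b=> u11, =b=> u7
  u6 = (a.b.0 + (b.0 + b.0)) | (0 | b.0) ⊢ =a=> u11, =b=> u12, =b=> u13
  u7 = 0 | (0 | b.b.0) ⊢ =b=> u13
  u8 = b.0 | ((a.0 + b.0) | b.0) ⊢ =a=> u11, =b=> u10, =b=> u11, =b=> u14
  u9 = (a.b.0 + (b.0 + b.0)) | ((a.0 + b.0) | 0) ⊢ =a=> u12, =a=> u14, =b=> u12, =b=> u15
  u10 = 0 | ((a.0 + b.0) | b.0) ⊢ =a=> u13, =b=> u13, =b=> u15
  u11 = b.0 | (0 | b.0) ⊢ =b=> u13, =b=> u16
  u12 = (a.b.0 + (b.0 + b.0)) | (0 | 0) ⊢ =a=> u16, =b=> u17
  u13 = 0 | (0 | b.0) ⊢ =b=> u17
  u14 = b.0 | ((a.0 + b.0) | 0) ⊢ =a=> u16, =b=> u15, =b=> u16
  u15 = 0 | ((a.0 + b.0) | 0) ⊢ =a=> u17, =b=> u17
  u16 = b.0 | (0 | 0) ⊢ =b=> u17
  u17 = 0 | (0 | 0) ⊢ ∅
LTS(Q): 12 reachable states
  v0 = (a.b.0 + (b.0 + b.0)) | ((a.0 + b.0) | b.0) ⊢ =a=> v1, =a=> v2, =b=> v1, =b=> v3, =b=> v4
  v1 = (a.b.0 + (b.0 + b.0)) | (0 | b.0) ⊢ =a=> v5, =b=> v6, =b=> v7
  v2 = b.0 | ((a.0 + b.0) | b.0) ⊢ =a=> v5, =b=> v4, =b=> v5, =b=> v8
  v3 = (a.b.0 + (b.0 + b.0)) | ((a.0 + b.0) | 0) ⊢ =a=> v6, =a=> v8, =b=> v6, =b=> v9
  v4 = 0 | ((a.0 + b.0) | b.0) ⊢ =a=> v7, =b=> v7, =b=> v9
  v5 = b.0 | (0 | b.0) ⊢ =b=> v10, =b=> v7
  v6 = (a.b.0 + (b.0 + b.0)) | (0 | 0) ⊢ =a=> v10, =b=> v11
  v7 = 0 | (0 | b.0) ⊢ =b=> v11
  v8 = b.0 | ((a.0 + b.0) | 0) ⊢ =a=> v10, =b=> v10, =b=> v9
  v9 = 0 | ((a.0 + b.0) | 0) ⊢ =a=> v11, =b=> v11
  v10 = b.0 | (0 | 0) ⊢ =b=> v11
  v11 = 0 | (0 | 0) ⊢ ∅
Run σ = ⟨bbbb⟩ on P: start {u0}
  step 1 (b): {u1, u3, u4}
  step 2 (b): {u10, u6, u7, u9}
  step 3 (b): {u12, u13, u15}
  step 4 (b): {u17}
  ✓ P
Run σ = ⟨bbbb⟩ on Q: start {v0}
  step 1 (b): {v1, v3, v4}
  step 2 (b): {v6, v7, v9}
  step 3 (b): {v11}
  step 4 (b): ∅  — Q cannot continue

bbbb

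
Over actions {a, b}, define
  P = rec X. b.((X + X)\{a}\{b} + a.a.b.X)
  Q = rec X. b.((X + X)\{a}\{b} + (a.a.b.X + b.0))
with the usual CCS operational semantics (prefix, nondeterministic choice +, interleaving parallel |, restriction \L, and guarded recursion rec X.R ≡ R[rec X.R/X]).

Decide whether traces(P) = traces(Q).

traces(P) ≠ traces(Q) — witness ⟨bb⟩

LTS(P): 4 reachable states
  s0 = rec X. b.((X + X)\{a}\{b} + a.a.b.X) | -b-> s1
  s1 = ((rec X. b.((X + X)\{a}\{b} + a.a.b.X)) + (rec X. b.((X + X)\{a}\{b} + a.a.b.X)))\{a}\{b} + a.a.b.(rec X. b.((X + X)\{a}\{b} + a.a.b.X)) | -a-> s2
  s2 = a.b.(rec X. b.((X + X)\{a}\{b} + a.a.b.X)) | -a-> s3
  s3 = b.(rec X. b.((X + X)\{a}\{b} + a.a.b.X)) | -b-> s0
LTS(Q): 5 reachable states
  t0 = rec X. b.((X + X)\{a}\{b} + (a.a.b.X + b.0)) | -b-> t1
  t1 = ((rec X. b.((X + X)\{a}\{b} + (a.a.b.X + b.0))) + (rec X. b.((X + X)\{a}\{b} + (a.a.b.X + b.0))))\{a}\{b} + (a.a.b.(rec X. b.((X + X)\{a}\{b} + (a.a.b.X + b.0))) + b.0) | -a-> t2, -b-> t3
  t2 = a.b.(rec X. b.((X + X)\{a}\{b} + (a.a.b.X + b.0))) | -a-> t4
  t3 = 0 | deadlocked
  t4 = b.(rec X. b.((X + X)\{a}\{b} + (a.a.b.X + b.0))) | -b-> t0
Executing bb from Q (initial set {t0}):
  [1] b ⇒ {t1}
  [2] b ⇒ {t3}
  Q completes σ.
Executing bb from P (initial set {s0}):
  [1] b ⇒ {s1}
  [2] b ⇒ no successor for P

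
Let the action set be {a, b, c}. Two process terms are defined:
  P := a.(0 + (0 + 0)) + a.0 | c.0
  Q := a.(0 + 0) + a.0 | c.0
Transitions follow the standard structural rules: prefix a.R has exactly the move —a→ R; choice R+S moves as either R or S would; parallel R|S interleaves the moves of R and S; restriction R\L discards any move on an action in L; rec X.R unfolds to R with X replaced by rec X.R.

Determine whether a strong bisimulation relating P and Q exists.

bisimilar

Reachable graph of P (5 states):
  m0 = a.(0 + (0 + 0)) + a.0 | c.0 ⊢ —a→ m1, —a→ m2, —c→ m3
  m1 = 0 + (0 + 0) ⊢ stopped
  m2 = 0 | c.0 ⊢ —c→ m4
  m3 = a.0 | 0 ⊢ —a→ m4
  m4 = 0 | 0 ⊢ stopped
Reachable graph of Q (5 states):
  n0 = a.(0 + 0) + a.0 | c.0 ⊢ —a→ n1, —a→ n2, —c→ n3
  n1 = 0 + 0 ⊢ stopped
  n2 = 0 | c.0 ⊢ —c→ n4
  n3 = a.0 | 0 ⊢ —a→ n4
  n4 = 0 | 0 ⊢ stopped
Partition-refinement fixed point:
  B0 = {m0, n0}
  B1 = {m1, m4, n1, n4}
  B2 = {m3, n3}
  B3 = {m2, n2}
m0 ∈ B0, n0 ∈ B0 → same block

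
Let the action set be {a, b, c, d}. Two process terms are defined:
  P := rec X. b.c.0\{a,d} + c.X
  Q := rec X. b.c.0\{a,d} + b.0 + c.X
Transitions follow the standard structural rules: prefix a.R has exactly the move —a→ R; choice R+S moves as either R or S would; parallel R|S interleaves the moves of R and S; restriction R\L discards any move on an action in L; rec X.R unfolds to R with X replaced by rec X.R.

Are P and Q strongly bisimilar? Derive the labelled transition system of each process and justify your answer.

LTS(P): 3 reachable states
  s0 = rec X. b.c.0\{a,d} + c.X ⊢ -b-> s1, -c-> s0
  s1 = c.0\{a,d} ⊢ -c-> s2
  s2 = 0\{a,d} ⊢ stopped
LTS(Q): 4 reachable states
  t0 = rec X. b.c.0\{a,d} + b.0 + c.X ⊢ -b-> t1, -b-> t2, -c-> t0
  t1 = 0 ⊢ stopped
  t2 = c.0\{a,d} ⊢ -c-> t3
  t3 = 0\{a,d} ⊢ stopped
Coarsest stable partition (strong bisimilarity classes):
  B0 = {s0}
  B1 = {s1, t2}
  B2 = {s2, t1, t3}
  B3 = {t0}
s0 ∈ B0, t0 ∈ B3 → different blocks

P ≁ Q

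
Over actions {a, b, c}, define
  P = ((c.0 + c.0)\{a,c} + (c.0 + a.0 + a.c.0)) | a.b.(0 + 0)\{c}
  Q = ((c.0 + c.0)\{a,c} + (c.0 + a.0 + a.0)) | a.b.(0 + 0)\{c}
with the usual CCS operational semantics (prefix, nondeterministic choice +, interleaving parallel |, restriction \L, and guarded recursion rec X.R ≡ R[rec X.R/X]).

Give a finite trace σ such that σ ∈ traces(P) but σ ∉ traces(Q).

aac

Reachable graph of P (9 states):
  p0 = ((c.0 + c.0)\{a,c} + (c.0 + a.0 + a.c.0)) | a.b.(0 + 0)\{c} | -a-> p1, -a-> p2, -a-> p3, -c-> p2
  p1 = ((c.0 + c.0)\{a,c} + (c.0 + a.0 + a.c.0)) | b.(0 + 0)\{c} | -a-> p4, -a-> p5, -b-> p6, -c-> p4
  p2 = 0 | a.b.(0 + 0)\{c} | -a-> p4
  p3 = c.0 | a.b.(0 + 0)\{c} | -a-> p5, -c-> p2
  p4 = 0 | b.(0 + 0)\{c} | -b-> p7
  p5 = c.0 | b.(0 + 0)\{c} | -b-> p8, -c-> p4
  p6 = ((c.0 + c.0)\{a,c} + (c.0 + a.0 + a.c.0)) | (0 + 0)\{c} | -a-> p7, -a-> p8, -c-> p7
  p7 = 0 | (0 + 0)\{c} | ∅
  p8 = c.0 | (0 + 0)\{c} | -c-> p7
Reachable graph of Q (6 states):
  q0 = ((c.0 + c.0)\{a,c} + (c.0 + a.0 + a.0)) | a.b.(0 + 0)\{c} | -a-> q1, -a-> q2, -c-> q2
  q1 = ((c.0 + c.0)\{a,c} + (c.0 + a.0 + a.0)) | b.(0 + 0)\{c} | -a-> q3, -b-> q4, -c-> q3
  q2 = 0 | a.b.(0 + 0)\{c} | -a-> q3
  q3 = 0 | b.(0 + 0)\{c} | -b-> q5
  q4 = ((c.0 + c.0)\{a,c} + (c.0 + a.0 + a.0)) | (0 + 0)\{c} | -a-> q5, -c-> q5
  q5 = 0 | (0 + 0)\{c} | ∅
Run σ = ⟨aac⟩ on P: start {p0}
  step 1 (a): {p1, p2, p3}
  step 2 (a): {p4, p5}
  step 3 (c): {p4}
  ✓ P
Run σ = ⟨aac⟩ on Q: start {q0}
  step 1 (a): {q1, q2}
  step 2 (a): {q3}
  step 3 (c): no successor for Q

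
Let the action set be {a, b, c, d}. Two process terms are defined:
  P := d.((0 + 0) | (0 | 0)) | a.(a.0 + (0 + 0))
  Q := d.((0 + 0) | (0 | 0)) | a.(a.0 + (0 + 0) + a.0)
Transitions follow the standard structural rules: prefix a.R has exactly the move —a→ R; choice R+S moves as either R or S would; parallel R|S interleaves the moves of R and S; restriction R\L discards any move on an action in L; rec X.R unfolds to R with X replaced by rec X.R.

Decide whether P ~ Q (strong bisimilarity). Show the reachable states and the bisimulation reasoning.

YES

P's transition system — 6 states:
  p0 = d.((0 + 0) | (0 | 0)) | a.(a.0 + (0 + 0)) has moves =a=> p1, =d=> p2
  p1 = d.((0 + 0) | (0 | 0)) | (a.0 + (0 + 0)) has moves =a=> p3, =d=> p4
  p2 = (0 + 0) | (0 | 0) | a.(a.0 + (0 + 0)) has moves =a=> p4
  p3 = d.((0 + 0) | (0 | 0)) | 0 has moves =d=> p5
  p4 = (0 + 0) | (0 | 0) | (a.0 + (0 + 0)) has moves =a=> p5
  p5 = (0 + 0) | (0 | 0) | 0 has moves stopped
Q's transition system — 6 states:
  q0 = d.((0 + 0) | (0 | 0)) | a.(a.0 + (0 + 0) + a.0) has moves =a=> q1, =d=> q2
  q1 = d.((0 + 0) | (0 | 0)) | (a.0 + (0 + 0) + a.0) has moves =a=> q3, =d=> q4
  q2 = (0 + 0) | (0 | 0) | a.(a.0 + (0 + 0) + a.0) has moves =a=> q4
  q3 = d.((0 + 0) | (0 | 0)) | 0 has moves =d=> q5
  q4 = (0 + 0) | (0 | 0) | (a.0 + (0 + 0) + a.0) has moves =a=> q5
  q5 = (0 + 0) | (0 | 0) | 0 has moves stopped
Coarsest stable partition (strong bisimilarity classes):
  B0 = {p0, q0}
  B1 = {p1, q1}
  B2 = {p4, q4}
  B3 = {p5, q5}
  B4 = {p3, q3}
  B5 = {p2, q2}
p0 ∈ B0, q0 ∈ B0 → same block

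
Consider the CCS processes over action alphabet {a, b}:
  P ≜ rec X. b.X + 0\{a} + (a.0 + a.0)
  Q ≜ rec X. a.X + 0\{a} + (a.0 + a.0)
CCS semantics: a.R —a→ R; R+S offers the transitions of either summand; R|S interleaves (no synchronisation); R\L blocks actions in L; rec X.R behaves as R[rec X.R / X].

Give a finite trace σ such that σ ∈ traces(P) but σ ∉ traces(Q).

b

P's transition system — 2 states:
  s0 = rec X. b.X + 0\{a} + (a.0 + a.0) :: ··a··> s1, ··b··> s0
  s1 = 0 :: stopped
Q's transition system — 2 states:
  t0 = rec X. a.X + 0\{a} + (a.0 + a.0) :: ··a··> t0, ··a··> t1
  t1 = 0 :: stopped
Run σ = ⟨b⟩ on P: start {s0}
  after b @ step 1: {s0}
  ✓ P
Run σ = ⟨b⟩ on Q: start {t0}
  after b @ step 1: ∅ (Q stuck)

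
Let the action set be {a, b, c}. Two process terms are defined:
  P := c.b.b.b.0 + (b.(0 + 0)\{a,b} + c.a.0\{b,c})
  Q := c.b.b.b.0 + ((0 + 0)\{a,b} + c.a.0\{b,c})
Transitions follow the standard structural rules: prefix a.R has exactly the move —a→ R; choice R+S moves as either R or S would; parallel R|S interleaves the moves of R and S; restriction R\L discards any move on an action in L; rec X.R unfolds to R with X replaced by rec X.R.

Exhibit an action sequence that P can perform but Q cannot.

P's transition system — 8 states:
  s0 = c.b.b.b.0 + (b.(0 + 0)\{a,b} + c.a.0\{b,c}) ⊢ —b→ s1, —c→ s2, —c→ s3
  s1 = (0 + 0)\{a,b} ⊢ (no moves)
  s2 = a.0\{b,c} ⊢ —a→ s4
  s3 = b.b.b.0 ⊢ —b→ s5
  s4 = 0\{b,c} ⊢ (no moves)
  s5 = b.b.0 ⊢ —b→ s6
  s6 = b.0 ⊢ —b→ s7
  s7 = 0 ⊢ (no moves)
Q's transition system — 7 states:
  t0 = c.b.b.b.0 + ((0 + 0)\{a,b} + c.a.0\{b,c}) ⊢ —c→ t1, —c→ t2
  t1 = a.0\{b,c} ⊢ —a→ t3
  t2 = b.b.b.0 ⊢ —b→ t4
  t3 = 0\{b,c} ⊢ (no moves)
  t4 = b.b.0 ⊢ —b→ t5
  t5 = b.0 ⊢ —b→ t6
  t6 = 0 ⊢ (no moves)
Trace ⟨b⟩ through P, begin at {s0}:
  [1] b ⇒ {s1}
  — P admits the full trace.
Trace ⟨b⟩ through Q, begin at {t0}:
  [1] b ⇒ no successor for Q

b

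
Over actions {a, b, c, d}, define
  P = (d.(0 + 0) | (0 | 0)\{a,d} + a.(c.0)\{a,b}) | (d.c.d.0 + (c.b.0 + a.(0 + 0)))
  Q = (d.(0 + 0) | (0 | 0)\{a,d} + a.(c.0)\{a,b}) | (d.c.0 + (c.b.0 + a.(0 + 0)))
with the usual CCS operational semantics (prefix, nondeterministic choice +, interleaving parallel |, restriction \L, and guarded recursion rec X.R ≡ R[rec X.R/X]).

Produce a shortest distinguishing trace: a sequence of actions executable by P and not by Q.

Reachable graph of P (24 states):
  s0 = (d.(0 + 0) | (0 | 0)\{a,d} + a.(c.0)\{a,b}) | (d.c.d.0 + (c.b.0 + a.(0 + 0))) ⊢ ··a··> s1, ··a··> s2, ··c··> s3, ··d··> s4, ··d··> s5
  s1 = (c.0)\{a,b} | (d.c.d.0 + (c.b.0 + a.(0 + 0))) ⊢ ··a··> s6, ··c··> s7, ··c··> s8, ··d··> s9
  s2 = (d.(0 + 0) | (0 | 0)\{a,d} + a.(c.0)\{a,b}) | (0 + 0) ⊢ ··a··> s6, ··d··> s10
  s3 = (d.(0 + 0) | (0 | 0)\{a,d} + a.(c.0)\{a,b}) | b.0 ⊢ ··a··> s7, ··b··> s11, ··d··> s12
  s4 = (0 + 0) | (0 | 0)\{a,d} | (d.c.d.0 + (c.b.0 + a.(0 + 0))) ⊢ ··a··> s10, ··c··> s12, ··d··> s13
  s5 = (d.(0 + 0) | (0 | 0)\{a,d} + a.(c.0)\{a,b}) | c.d.0 ⊢ ··a··> s9, ··c··> s14, ··d··> s13
  s6 = (c.0)\{a,b} | (0 + 0) ⊢ ··c··> s15
  s7 = (c.0)\{a,b} | b.0 ⊢ ··b··> s16, ··c··> s17
  s8 = 0\{a,b} | (d.c.d.0 + (c.b.0 + a.(0 + 0))) ⊢ ··a··> s15, ··c··> s17, ··d··> s18
  s9 = (c.0)\{a,b} | c.d.0 ⊢ ··c··> s18, ··c··> s19
  s10 = (0 + 0) | (0 | 0)\{a,d} | (0 + 0) ⊢ deadlocked
  s11 = (d.(0 + 0) | (0 | 0)\{a,d} + a.(c.0)\{a,b}) | 0 ⊢ ··a··> s16, ··d··> s20
  s12 = (0 + 0) | (0 | 0)\{a,d} | b.0 ⊢ ··b··> s20
  s13 = (0 + 0) | (0 | 0)\{a,d} | c.d.0 ⊢ ··c··> s21
  s14 = (d.(0 + 0) | (0 | 0)\{a,d} + a.(c.0)\{a,b}) | d.0 ⊢ ··a··> s19, ··d··> s11, ··d··> s21
  s15 = 0\{a,b} | (0 + 0) ⊢ deadlocked
  s16 = (c.0)\{a,b} | 0 ⊢ ··c··> s22
  s17 = 0\{a,b} | b.0 ⊢ ··b··> s22
  s18 = 0\{a,b} | c.d.0 ⊢ ··c··> s23
  s19 = (c.0)\{a,b} | d.0 ⊢ ··c··> s23, ··d··> s16
  s20 = (0 + 0) | (0 | 0)\{a,d} | 0 ⊢ deadlocked
  s21 = (0 + 0) | (0 | 0)\{a,d} | d.0 ⊢ ··d··> s20
  s22 = 0\{a,b} | 0 ⊢ deadlocked
  s23 = 0\{a,b} | d.0 ⊢ ··d··> s22
Reachable graph of Q (20 states):
  t0 = (d.(0 + 0) | (0 | 0)\{a,d} + a.(c.0)\{a,b}) | (d.c.0 + (c.b.0 + a.(0 + 0))) ⊢ ··a··> t1, ··a··> t2, ··c··> t3, ··d··> t4, ··d··> t5
  t1 = (c.0)\{a,b} | (d.c.0 + (c.b.0 + a.(0 + 0))) ⊢ ··a··> t6, ··c··> t7, ··c··> t8, ··d··> t9
  t2 = (d.(0 + 0) | (0 | 0)\{a,d} + a.(c.0)\{a,b}) | (0 + 0) ⊢ ··a··> t6, ··d··> t10
  t3 = (d.(0 + 0) | (0 | 0)\{a,d} + a.(c.0)\{a,b}) | b.0 ⊢ ··a··> t7, ··b··> t11, ··d··> t12
  t4 = (0 + 0) | (0 | 0)\{a,d} | (d.c.0 + (c.b.0 + a.(0 + 0))) ⊢ ··a··> t10, ··c··> t12, ··d··> t13
  t5 = (d.(0 + 0) | (0 | 0)\{a,d} + a.(c.0)\{a,b}) | c.0 ⊢ ··a··> t9, ··c··> t11, ··d··> t13
  t6 = (c.0)\{a,b} | (0 + 0) ⊢ ··c··> t14
  t7 = (c.0)\{a,b} | b.0 ⊢ ··b··> t15, ··c··> t16
  t8 = 0\{a,b} | (d.c.0 + (c.b.0 + a.(0 + 0))) ⊢ ··a··> t14, ··c··> t16, ··d··> t17
  t9 = (c.0)\{a,b} | c.0 ⊢ ··c··> t15, ··c··> t17
  t10 = (0 + 0) | (0 | 0)\{a,d} | (0 + 0) ⊢ deadlocked
  t11 = (d.(0 + 0) | (0 | 0)\{a,d} + a.(c.0)\{a,b}) | 0 ⊢ ··a··> t15, ··d··> t18
  t12 = (0 + 0) | (0 | 0)\{a,d} | b.0 ⊢ ··b··> t18
  t13 = (0 + 0) | (0 | 0)\{a,d} | c.0 ⊢ ··c··> t18
  t14 = 0\{a,b} | (0 + 0) ⊢ deadlocked
  t15 = (c.0)\{a,b} | 0 ⊢ ··c··> t19
  t16 = 0\{a,b} | b.0 ⊢ ··b··> t19
  t17 = 0\{a,b} | c.0 ⊢ ··c··> t19
  t18 = (0 + 0) | (0 | 0)\{a,d} | 0 ⊢ deadlocked
  t19 = 0\{a,b} | 0 ⊢ deadlocked
Trace ⟨adcd⟩ through P, begin at {s0}:
  step 1 (a): {s1, s2}
  step 2 (d): {s10, s9}
  step 3 (c): {s18, s19}
  step 4 (d): {s16}
  — P admits the full trace.
Trace ⟨adcd⟩ through Q, begin at {t0}:
  step 1 (a): {t1, t2}
  step 2 (d): {t10, t9}
  step 3 (c): {t15, t17}
  step 4 (d): no successor for Q

adcd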